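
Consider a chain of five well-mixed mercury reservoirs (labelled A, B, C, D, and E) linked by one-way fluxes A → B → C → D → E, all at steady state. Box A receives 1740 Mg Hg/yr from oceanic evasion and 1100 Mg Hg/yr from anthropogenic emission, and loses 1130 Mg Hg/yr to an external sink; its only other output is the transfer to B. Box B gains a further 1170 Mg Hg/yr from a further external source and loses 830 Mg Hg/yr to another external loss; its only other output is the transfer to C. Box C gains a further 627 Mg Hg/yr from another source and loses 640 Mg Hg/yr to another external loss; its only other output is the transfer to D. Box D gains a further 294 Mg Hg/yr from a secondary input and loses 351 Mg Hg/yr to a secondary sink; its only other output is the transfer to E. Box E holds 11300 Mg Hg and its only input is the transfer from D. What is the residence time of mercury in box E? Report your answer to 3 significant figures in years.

Box A: F(A→B) = (1740 + 1100) − 1130 = 1710.0 Mg Hg/yr.
Box B: F(B→C) = (1710.0 + 1170) − 830 = 2050.0 Mg Hg/yr.
Box C: F(C→D) = (2050.0 + 627) − 640 = 2037.0 Mg Hg/yr.
Box D: F(D→E) = (2037.0 + 294) − 351 = 1980.0 Mg Hg/yr.
Box E throughput = its input = 1980.0 Mg Hg/yr; τ = 11300 / 1980.0 = 5.707 yr.

5.71 yr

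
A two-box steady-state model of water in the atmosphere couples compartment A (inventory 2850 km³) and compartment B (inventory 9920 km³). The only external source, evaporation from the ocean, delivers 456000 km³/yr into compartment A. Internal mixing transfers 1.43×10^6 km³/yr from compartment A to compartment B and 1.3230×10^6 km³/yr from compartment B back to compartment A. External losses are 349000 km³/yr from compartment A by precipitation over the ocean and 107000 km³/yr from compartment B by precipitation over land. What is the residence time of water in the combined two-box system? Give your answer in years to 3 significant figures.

0.0280 yr

Residence time in the combined system uses the total inventory and the total *external* removal — internal exchanges between the two boxes cancel.
M_total = 2850 + 9920 = 12770 km³.
ΣF_external_out = 349000 + 107000 = 456000 km³/yr.
τ = M_total / ΣF_ext = 12770 / 456000 = 0.02800 yr.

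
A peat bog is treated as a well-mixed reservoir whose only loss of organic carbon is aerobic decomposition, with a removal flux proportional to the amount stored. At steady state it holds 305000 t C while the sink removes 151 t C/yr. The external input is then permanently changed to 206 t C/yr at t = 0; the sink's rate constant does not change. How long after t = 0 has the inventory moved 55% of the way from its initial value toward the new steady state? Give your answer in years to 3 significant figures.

τ = M₀/F₀ = 305000/151 = 2020 yr.
The remaining gap fraction is e^(−t/τ); 55% covered ⇒ e^(−t/τ) = 0.450.
t = −τ ln(0.450) = 2020 × 0.7985 = 1613 yr.

1610 yr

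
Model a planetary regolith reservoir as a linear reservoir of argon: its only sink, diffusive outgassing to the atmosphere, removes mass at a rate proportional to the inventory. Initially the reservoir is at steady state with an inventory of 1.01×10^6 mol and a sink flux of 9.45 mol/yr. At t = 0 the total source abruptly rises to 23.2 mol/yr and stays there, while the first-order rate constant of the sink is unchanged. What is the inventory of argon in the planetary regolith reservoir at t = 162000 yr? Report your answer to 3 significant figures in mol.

The sink rate constant is k = F₀/M₀ = 9.45/1.01×10^6 = 9.356×10^-6 yr⁻¹.
Solving dM/dt = F₁ − kM with M(0) = M₀ gives M(t) = F₁/k + (M₀ − F₁/k)·e^(−kt).
F₁/k = 23.2/9.356×10^-6 = 2.4796×10^6 mol; kt = 9.356×10^-6 × 162000 = 1.516, e^(−kt) = 0.2196.
M(162000) = 2.4796×10^6 + (1.01×10^6 − 2.4796×10^6) × 0.2196 = 2.4796×10^6 − 322800 = 2.1568×10^6 mol.

2.16×10^6 mol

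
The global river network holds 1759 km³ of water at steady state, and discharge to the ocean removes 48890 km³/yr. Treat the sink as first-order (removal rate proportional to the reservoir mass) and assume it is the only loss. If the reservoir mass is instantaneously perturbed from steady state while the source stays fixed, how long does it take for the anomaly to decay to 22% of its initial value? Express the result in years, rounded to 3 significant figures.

For a linear reservoir the anomaly decays as exp(−t/τ) with τ = M/F = 1759/48890 = 0.03598 yr.
exp(−t/τ) = 0.22 ⇒ t = −τ ln(0.22) = 0.03598 × 1.514 = 0.05448 yr.

0.0545 yr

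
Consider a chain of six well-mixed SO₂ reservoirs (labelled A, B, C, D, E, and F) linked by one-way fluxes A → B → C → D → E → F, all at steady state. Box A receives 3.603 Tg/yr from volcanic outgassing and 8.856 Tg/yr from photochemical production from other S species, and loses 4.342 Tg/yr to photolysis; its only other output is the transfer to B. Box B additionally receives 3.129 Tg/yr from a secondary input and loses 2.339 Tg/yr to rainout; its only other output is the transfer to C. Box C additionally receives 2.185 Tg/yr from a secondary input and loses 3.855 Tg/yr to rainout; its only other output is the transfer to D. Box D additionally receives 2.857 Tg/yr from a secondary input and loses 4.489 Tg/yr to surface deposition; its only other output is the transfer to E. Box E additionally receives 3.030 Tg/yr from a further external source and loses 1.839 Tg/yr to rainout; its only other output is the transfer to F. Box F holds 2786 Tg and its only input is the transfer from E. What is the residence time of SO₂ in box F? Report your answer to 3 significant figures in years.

410 yr

Box A: F(A→B) = (3.603 + 8.856) − 4.342 = 8.1170 Tg/yr.
Box B: F(B→C) = (8.1170 + 3.129) − 2.339 = 8.9070 Tg/yr.
Box C: F(C→D) = (8.9070 + 2.185) − 3.855 = 7.2370 Tg/yr.
Box D: F(D→E) = (7.2370 + 2.857) − 4.489 = 5.6050 Tg/yr.
Box E: F(E→F) = (5.6050 + 3.030) − 1.839 = 6.7960 Tg/yr.
Box F throughput = its input = 6.7960 Tg/yr; τ = 2786 / 6.7960 = 409.9 yr.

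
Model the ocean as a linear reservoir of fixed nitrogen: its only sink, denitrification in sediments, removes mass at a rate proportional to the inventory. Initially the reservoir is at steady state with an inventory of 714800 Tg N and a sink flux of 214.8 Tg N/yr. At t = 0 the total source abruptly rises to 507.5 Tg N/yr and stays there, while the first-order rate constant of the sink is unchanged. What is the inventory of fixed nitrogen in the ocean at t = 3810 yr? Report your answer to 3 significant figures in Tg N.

The sink rate constant is k = F₀/M₀ = 214.8/714800 = 0.0003005 yr⁻¹.
Solving dM/dt = F₁ − kM with M(0) = M₀ gives M(t) = F₁/k + (M₀ − F₁/k)·e^(−kt).
F₁/k = 507.5/0.0003005 = 1.6888×10^6 Tg N; kt = 0.0003005 × 3810 = 1.145, e^(−kt) = 0.3182.
M(3810) = 1.6888×10^6 + (714800 − 1.6888×10^6) × 0.3182 = 1.6888×10^6 − 310000 = 1.3788×10^6 Tg N.

1.38×10^6 Tg N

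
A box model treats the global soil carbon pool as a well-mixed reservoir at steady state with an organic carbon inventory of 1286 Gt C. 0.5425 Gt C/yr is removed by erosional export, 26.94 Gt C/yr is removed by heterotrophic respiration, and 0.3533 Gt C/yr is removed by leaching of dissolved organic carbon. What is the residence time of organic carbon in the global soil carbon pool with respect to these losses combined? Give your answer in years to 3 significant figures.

46.2 yr

Total removal = 0.5425 + 26.94 + 0.3533 = 27.836 Gt C/yr.
τ = M / ΣF_out = 1286 / 27.836 = 46.20 yr.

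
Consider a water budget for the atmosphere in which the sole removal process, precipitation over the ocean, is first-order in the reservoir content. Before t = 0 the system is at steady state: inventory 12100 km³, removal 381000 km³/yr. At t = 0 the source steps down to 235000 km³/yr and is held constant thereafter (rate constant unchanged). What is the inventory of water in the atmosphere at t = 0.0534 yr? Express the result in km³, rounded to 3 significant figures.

τ = M₀/F₀ = 12100/381000 = 0.03176 yr; rate constant k = 1/τ.
New steady state M_∞ = F₁/k = F₁·τ = 235000 × 0.03176 = 7463.3 km³.
M(t) = M_∞ + (M₀ − M_∞)·e^(−t/τ); t/τ = 0.0534/0.03176 = 1.681, so e^(−t/τ) = 0.1861.
M(t) = 7463.3 + 4637 × 0.1861 = 8326.2 km³.

8330 km³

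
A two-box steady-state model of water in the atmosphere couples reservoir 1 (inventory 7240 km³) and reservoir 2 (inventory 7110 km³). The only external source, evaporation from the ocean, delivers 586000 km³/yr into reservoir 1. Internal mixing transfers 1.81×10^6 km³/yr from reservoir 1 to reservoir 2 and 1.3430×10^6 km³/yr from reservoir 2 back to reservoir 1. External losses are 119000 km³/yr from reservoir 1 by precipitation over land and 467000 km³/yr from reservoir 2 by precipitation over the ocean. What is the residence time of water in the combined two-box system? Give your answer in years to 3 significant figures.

0.0245 yr

Treat the two boxes together as one reservoir: the mixing fluxes between them are internal recycling, so τ = ΣM / Σ(external losses).
M_total = 7240 + 7110 = 14350 km³.
ΣF_external_out = 119000 + 467000 = 586000 km³/yr.
τ = M_total / ΣF_ext = 14350 / 586000 = 0.02449 yr.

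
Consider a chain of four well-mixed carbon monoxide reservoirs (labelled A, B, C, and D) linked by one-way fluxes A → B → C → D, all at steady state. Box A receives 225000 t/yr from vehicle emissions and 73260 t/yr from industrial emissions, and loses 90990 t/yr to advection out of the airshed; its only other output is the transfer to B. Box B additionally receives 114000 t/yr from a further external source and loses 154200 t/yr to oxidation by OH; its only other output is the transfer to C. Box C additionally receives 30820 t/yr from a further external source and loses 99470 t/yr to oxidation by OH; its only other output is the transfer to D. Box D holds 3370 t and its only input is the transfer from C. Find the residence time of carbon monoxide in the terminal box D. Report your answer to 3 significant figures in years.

0.0342 yr

Box A: F(A→B) = (225000 + 73260) − 90990 = 207270 t/yr.
Box B: F(B→C) = (207270 + 114000) − 154200 = 167070 t/yr.
Box C: F(C→D) = (167070 + 30820) − 99470 = 98420 t/yr.
Box D throughput = its input = 98420 t/yr; τ = 3370 / 98420 = 0.03424 yr.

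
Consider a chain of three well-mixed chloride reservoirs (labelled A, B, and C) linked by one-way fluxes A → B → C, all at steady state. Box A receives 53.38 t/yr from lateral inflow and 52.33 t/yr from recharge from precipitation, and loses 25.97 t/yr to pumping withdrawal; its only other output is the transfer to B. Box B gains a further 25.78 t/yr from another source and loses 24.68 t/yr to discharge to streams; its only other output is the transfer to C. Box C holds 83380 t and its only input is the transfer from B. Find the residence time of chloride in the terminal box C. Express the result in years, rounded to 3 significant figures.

1030 yr

Box A: F(A→B) = (53.38 + 52.33) − 25.97 = 79.740 t/yr.
Box B: F(B→C) = (79.740 + 25.78) − 24.68 = 80.840 t/yr.
Box C throughput = its input = 80.840 t/yr; τ = 83380 / 80.840 = 1031 yr.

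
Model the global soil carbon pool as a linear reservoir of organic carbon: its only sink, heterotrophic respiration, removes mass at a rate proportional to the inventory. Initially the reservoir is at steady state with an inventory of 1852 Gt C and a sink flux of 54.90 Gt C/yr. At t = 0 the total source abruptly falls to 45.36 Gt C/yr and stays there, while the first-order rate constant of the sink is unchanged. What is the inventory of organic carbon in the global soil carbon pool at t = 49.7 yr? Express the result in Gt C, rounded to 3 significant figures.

1600 Gt C

τ = M₀/F₀ = 1852/54.90 = 33.73 yr; rate constant k = 1/τ.
New steady state M_∞ = F₁/k = F₁·τ = 45.36 × 33.73 = 1530.2 Gt C.
M(t) = M_∞ + (M₀ − M_∞)·e^(−t/τ); t/τ = 49.7/33.73 = 1.473, so e^(−t/τ) = 0.2292.
M(t) = 1530.2 + 321.8 × 0.2292 = 1603.9 Gt C.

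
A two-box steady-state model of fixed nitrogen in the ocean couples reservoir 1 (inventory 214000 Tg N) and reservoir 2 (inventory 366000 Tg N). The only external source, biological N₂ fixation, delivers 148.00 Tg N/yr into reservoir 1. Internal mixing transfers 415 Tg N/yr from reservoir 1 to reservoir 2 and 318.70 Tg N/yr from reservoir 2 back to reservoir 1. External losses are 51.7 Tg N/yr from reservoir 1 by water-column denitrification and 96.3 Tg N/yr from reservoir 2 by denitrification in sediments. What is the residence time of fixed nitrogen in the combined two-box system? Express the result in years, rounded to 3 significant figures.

3920 yr

Residence time in the combined system uses the total inventory and the total *external* removal — internal exchanges between the two boxes cancel.
M_total = 214000 + 366000 = 580000 Tg N.
ΣF_external_out = 51.7 + 96.3 = 148.00 Tg N/yr.
τ = M_total / ΣF_ext = 580000 / 148.00 = 3919 yr.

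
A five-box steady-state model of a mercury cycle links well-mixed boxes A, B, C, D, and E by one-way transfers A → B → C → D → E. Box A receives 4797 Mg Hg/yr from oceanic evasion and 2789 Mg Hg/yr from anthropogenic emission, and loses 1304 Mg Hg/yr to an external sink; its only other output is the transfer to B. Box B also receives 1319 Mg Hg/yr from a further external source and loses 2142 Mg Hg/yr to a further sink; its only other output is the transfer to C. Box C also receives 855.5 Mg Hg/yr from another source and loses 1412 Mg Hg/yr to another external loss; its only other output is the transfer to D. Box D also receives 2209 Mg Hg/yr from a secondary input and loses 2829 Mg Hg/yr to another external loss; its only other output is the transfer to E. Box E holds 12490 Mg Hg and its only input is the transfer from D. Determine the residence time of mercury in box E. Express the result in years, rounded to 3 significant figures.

Box A: F(A→B) = (4797 + 2789) − 1304 = 6282.0 Mg Hg/yr.
Box B: F(B→C) = (6282.0 + 1319) − 2142 = 5459.0 Mg Hg/yr.
Box C: F(C→D) = (5459.0 + 855.5) − 1412 = 4902.5 Mg Hg/yr.
Box D: F(D→E) = (4902.5 + 2209) − 2829 = 4282.5 Mg Hg/yr.
Box E throughput = its input = 4282.5 Mg Hg/yr; τ = 12490 / 4282.5 = 2.917 yr.

2.92 yr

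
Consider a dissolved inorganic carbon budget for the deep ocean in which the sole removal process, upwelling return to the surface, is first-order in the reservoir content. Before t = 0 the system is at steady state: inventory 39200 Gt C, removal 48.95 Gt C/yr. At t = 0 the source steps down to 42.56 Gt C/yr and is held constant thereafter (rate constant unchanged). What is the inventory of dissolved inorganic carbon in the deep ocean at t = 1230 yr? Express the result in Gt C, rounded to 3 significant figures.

τ = M₀/F₀ = 39200/48.95 = 800.8 yr; rate constant k = 1/τ.
New steady state M_∞ = F₁/k = F₁·τ = 42.56 × 800.8 = 34083 Gt C.
M(t) = M_∞ + (M₀ − M_∞)·e^(−t/τ); t/τ = 1230/800.8 = 1.536, so e^(−t/τ) = 0.2153.
M(t) = 34083 + 5117 × 0.2153 = 35184 Gt C.

35200 Gt C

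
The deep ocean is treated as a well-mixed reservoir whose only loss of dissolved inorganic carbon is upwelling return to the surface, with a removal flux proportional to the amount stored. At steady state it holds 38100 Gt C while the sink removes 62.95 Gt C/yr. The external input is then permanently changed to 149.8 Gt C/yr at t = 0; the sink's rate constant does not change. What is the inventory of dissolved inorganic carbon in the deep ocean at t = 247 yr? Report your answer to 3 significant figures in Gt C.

55700 Gt C

τ = M₀/F₀ = 38100/62.95 = 605.2 yr; rate constant k = 1/τ.
New steady state M_∞ = F₁/k = F₁·τ = 149.8 × 605.2 = 90665 Gt C.
M(t) = M_∞ + (M₀ − M_∞)·e^(−t/τ); t/τ = 247/605.2 = 0.4081, so e^(−t/τ) = 0.6649.
M(t) = 90665 − 52570 × 0.6649 = 55714 Gt C.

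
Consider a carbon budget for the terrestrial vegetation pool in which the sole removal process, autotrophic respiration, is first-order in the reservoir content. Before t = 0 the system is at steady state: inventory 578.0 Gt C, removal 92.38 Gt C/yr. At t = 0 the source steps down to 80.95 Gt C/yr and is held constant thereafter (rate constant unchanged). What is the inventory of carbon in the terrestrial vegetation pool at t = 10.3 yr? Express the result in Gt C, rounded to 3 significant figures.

520 Gt C

Residence time τ = M₀/F₀ = 6.257 yr. The eventual steady state is M_∞ = M₀·(F₁/F₀) = 578.0 × 80.95/92.38 = 506.49 Gt C.
The anomaly ΔM(t) = M(t) − M_∞ decays as ΔM₀·e^(−t/τ) with ΔM₀ = 578.0 − 506.49 = 71.51 Gt C.
At t = 10.3 yr, e^(−t/τ) = e^(−1.646) = 0.1928, so ΔM = 13.79 Gt C and M = 506.49 + 13.79 = 520.27 Gt C.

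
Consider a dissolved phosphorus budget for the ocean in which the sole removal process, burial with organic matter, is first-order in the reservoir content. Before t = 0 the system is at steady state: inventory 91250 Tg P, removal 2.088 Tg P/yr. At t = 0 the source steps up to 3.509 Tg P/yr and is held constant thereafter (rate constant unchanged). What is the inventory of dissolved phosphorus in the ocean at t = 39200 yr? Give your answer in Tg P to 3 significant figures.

128000 Tg P

Residence time τ = M₀/F₀ = 43700 yr. The eventual steady state is M_∞ = M₀·(F₁/F₀) = 91250 × 3.509/2.088 = 153350 Tg P.
The anomaly ΔM(t) = M(t) − M_∞ decays as ΔM₀·e^(−t/τ) with ΔM₀ = 91250 − 153350 = −62100 Tg P.
At t = 39200 yr, e^(−t/τ) = e^(−0.8970) = 0.4078, so ΔM = −25320 Tg P and M = 153350 − 25320 = 128030 Tg P.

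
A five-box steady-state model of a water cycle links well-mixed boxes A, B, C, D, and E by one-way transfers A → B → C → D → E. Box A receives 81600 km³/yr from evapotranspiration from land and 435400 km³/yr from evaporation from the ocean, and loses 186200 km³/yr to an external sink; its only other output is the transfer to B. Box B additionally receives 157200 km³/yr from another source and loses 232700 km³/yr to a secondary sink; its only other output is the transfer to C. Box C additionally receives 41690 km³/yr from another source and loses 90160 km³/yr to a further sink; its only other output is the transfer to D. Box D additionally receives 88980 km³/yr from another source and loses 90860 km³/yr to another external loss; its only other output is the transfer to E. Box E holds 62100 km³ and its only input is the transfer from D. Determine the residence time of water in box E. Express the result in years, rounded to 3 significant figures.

Box A: F(A→B) = (81600 + 435400) − 186200 = 330800 km³/yr.
Box B: F(B→C) = (330800 + 157200) − 232700 = 255300 km³/yr.
Box C: F(C→D) = (255300 + 41690) − 90160 = 206830 km³/yr.
Box D: F(D→E) = (206830 + 88980) − 90860 = 204950 km³/yr.
Box E throughput = its input = 204950 km³/yr; τ = 62100 / 204950 = 0.3030 yr.

0.303 yr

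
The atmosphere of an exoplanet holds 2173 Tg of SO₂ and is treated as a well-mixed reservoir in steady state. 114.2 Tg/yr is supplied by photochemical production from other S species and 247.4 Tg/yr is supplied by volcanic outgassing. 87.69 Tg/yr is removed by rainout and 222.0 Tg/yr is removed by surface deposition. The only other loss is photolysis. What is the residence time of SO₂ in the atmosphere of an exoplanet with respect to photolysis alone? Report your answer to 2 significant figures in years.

42 yr

At steady state ΣF_in = ΣF_out.
ΣF_in = 114.2 + 247.4 = 361.60 Tg/yr.
Photolysis flux = ΣF_in − (87.69 + 222.0) = 361.60 − 309.7 = 51.91 Tg/yr.
τ = M / F = 2173 / 51.91 = 41.86 yr.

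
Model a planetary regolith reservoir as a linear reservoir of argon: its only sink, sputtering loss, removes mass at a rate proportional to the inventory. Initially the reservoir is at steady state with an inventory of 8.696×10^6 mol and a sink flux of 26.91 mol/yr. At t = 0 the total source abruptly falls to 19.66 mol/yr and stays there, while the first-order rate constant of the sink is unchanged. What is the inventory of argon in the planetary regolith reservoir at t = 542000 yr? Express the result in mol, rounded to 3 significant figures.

Residence time τ = M₀/F₀ = 323200 yr. The eventual steady state is M_∞ = M₀·(F₁/F₀) = 8.696×10^6 × 19.66/26.91 = 6.3532×10^6 mol.
The anomaly ΔM(t) = M(t) − M_∞ decays as ΔM₀·e^(−t/τ) with ΔM₀ = 8.696×10^6 − 6.3532×10^6 = 2.343×10^6 mol.
At t = 542000 yr, e^(−t/τ) = e^(−1.677) = 0.1869, so ΔM = 437900 mol and M = 6.3532×10^6 + 437900 = 6.7910×10^6 mol.

6.79×10^6 mol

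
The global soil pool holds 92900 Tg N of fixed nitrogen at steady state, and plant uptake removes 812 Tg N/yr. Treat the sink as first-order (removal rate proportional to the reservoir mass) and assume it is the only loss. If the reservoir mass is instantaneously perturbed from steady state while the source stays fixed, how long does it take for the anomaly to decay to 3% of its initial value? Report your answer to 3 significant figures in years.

For a linear reservoir the anomaly decays as exp(−t/τ) with τ = M/F = 92900/812 = 114.4 yr.
exp(−t/τ) = 0.03 ⇒ t = −τ ln(0.03) = 114.4 × 3.507 = 401.2 yr.

401 yr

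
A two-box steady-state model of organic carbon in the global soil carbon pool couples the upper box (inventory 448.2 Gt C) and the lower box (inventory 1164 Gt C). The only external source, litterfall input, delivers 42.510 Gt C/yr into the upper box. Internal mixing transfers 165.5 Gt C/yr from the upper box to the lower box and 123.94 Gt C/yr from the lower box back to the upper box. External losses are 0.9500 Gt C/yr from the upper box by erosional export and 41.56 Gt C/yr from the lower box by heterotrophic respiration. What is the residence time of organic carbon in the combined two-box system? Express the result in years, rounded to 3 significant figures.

37.9 yr

Residence time in the combined system uses the total inventory and the total *external* removal — internal exchanges between the two boxes cancel.
M_total = 448.2 + 1164 = 1612.2 Gt C.
ΣF_external_out = 0.9500 + 41.56 = 42.510 Gt C/yr.
τ = M_total / ΣF_ext = 1612.2 / 42.510 = 37.93 yr.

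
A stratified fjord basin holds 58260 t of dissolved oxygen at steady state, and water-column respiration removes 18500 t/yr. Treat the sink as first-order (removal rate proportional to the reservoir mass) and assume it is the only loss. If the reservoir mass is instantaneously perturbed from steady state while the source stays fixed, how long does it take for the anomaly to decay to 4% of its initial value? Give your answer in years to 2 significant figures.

For a linear reservoir the anomaly decays as exp(−t/τ) with τ = M/F = 58260/18500 = 3.149 yr.
exp(−t/τ) = 0.04 ⇒ t = −τ ln(0.04) = 3.149 × 3.219 = 10.14 yr.

10 yr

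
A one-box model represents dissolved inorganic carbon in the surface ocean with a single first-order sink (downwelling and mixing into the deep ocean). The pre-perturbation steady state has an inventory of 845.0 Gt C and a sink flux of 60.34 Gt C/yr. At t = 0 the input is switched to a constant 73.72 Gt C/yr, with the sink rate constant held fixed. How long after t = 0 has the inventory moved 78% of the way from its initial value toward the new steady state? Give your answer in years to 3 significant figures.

21.2 yr

τ = M₀/F₀ = 845.0/60.34 = 14.00 yr.
The remaining gap fraction is e^(−t/τ); 78% covered ⇒ e^(−t/τ) = 0.220.
t = −τ ln(0.220) = 14.00 × 1.514 = 21.20 yr.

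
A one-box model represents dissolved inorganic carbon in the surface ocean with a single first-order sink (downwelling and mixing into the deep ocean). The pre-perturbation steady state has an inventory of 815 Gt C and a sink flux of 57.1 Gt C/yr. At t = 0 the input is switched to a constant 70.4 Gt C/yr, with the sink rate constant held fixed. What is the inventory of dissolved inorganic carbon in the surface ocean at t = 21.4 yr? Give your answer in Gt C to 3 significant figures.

The sink rate constant is k = F₀/M₀ = 57.1/815 = 0.07006 yr⁻¹.
Solving dM/dt = F₁ − kM with M(0) = M₀ gives M(t) = F₁/k + (M₀ − F₁/k)·e^(−kt).
F₁/k = 70.4/0.07006 = 1004.8 Gt C; kt = 0.07006 × 21.4 = 1.499, e^(−kt) = 0.2233.
M(21.4) = 1004.8 + (815 − 1004.8) × 0.2233 = 1004.8 − 42.39 = 962.45 Gt C.

962 Gt C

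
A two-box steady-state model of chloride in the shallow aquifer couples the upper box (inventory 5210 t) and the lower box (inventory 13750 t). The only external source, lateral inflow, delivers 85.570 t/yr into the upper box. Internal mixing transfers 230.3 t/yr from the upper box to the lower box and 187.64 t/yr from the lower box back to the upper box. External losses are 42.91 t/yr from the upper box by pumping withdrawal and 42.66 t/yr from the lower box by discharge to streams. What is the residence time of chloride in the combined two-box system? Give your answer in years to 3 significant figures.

222 yr

For the system as a whole, the A↔B exchange is internal and contributes nothing to the throughput; only the external sinks remove mass.
M_total = 5210 + 13750 = 18960 t.
ΣF_external_out = 42.91 + 42.66 = 85.570 t/yr.
τ = M_total / ΣF_ext = 18960 / 85.570 = 221.6 yr.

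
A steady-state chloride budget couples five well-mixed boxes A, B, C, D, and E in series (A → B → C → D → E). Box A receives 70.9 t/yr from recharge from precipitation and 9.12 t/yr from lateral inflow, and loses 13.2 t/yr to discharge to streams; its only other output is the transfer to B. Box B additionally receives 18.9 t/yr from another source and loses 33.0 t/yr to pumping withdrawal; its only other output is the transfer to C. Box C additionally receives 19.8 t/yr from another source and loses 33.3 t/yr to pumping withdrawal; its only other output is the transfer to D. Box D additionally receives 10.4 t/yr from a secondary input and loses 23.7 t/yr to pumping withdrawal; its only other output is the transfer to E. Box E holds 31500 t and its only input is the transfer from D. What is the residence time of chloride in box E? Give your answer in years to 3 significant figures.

Box A: F(A→B) = (70.9 + 9.12) − 13.2 = 66.820 t/yr.
Box B: F(B→C) = (66.820 + 18.9) − 33.0 = 52.720 t/yr.
Box C: F(C→D) = (52.720 + 19.8) − 33.3 = 39.220 t/yr.
Box D: F(D→E) = (39.220 + 10.4) − 23.7 = 25.920 t/yr.
Box E throughput = its input = 25.920 t/yr; τ = 31500 / 25.920 = 1215 yr.

1220 yr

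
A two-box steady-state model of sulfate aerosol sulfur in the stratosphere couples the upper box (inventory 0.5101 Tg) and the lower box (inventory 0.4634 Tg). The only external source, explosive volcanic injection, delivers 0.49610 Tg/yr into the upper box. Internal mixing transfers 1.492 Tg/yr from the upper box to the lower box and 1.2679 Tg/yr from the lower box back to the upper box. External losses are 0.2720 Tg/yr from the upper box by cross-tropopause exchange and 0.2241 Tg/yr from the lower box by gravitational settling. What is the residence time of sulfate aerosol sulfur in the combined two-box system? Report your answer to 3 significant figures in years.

1.96 yr

Residence time in the combined system uses the total inventory and the total *external* removal — internal exchanges between the two boxes cancel.
M_total = 0.5101 + 0.4634 = 0.97350 Tg.
ΣF_external_out = 0.2720 + 0.2241 = 0.49610 Tg/yr.
τ = M_total / ΣF_ext = 0.97350 / 0.49610 = 1.962 yr.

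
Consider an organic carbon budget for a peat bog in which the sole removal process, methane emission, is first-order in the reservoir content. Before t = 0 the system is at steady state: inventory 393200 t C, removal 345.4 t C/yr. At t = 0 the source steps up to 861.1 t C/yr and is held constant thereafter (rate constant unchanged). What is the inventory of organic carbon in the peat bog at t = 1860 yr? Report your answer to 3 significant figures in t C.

The sink rate constant is k = F₀/M₀ = 345.4/393200 = 0.0008784 yr⁻¹.
Solving dM/dt = F₁ − kM with M(0) = M₀ gives M(t) = F₁/k + (M₀ − F₁/k)·e^(−kt).
F₁/k = 861.1/0.0008784 = 980270 t C; kt = 0.0008784 × 1860 = 1.634, e^(−kt) = 0.1952.
M(1860) = 980270 + (393200 − 980270) × 0.1952 = 980270 − 114600 = 865690 t C.

866000 t C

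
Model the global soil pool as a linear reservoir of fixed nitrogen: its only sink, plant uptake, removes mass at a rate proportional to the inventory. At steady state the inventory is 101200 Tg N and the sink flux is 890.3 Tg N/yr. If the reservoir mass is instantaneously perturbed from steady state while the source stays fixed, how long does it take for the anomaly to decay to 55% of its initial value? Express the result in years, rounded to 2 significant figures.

For a linear reservoir the anomaly decays as exp(−t/τ) with τ = M/F = 101200/890.3 = 113.7 yr.
exp(−t/τ) = 0.55 ⇒ t = −τ ln(0.55) = 113.7 × 0.5978 = 67.96 yr.

68 yr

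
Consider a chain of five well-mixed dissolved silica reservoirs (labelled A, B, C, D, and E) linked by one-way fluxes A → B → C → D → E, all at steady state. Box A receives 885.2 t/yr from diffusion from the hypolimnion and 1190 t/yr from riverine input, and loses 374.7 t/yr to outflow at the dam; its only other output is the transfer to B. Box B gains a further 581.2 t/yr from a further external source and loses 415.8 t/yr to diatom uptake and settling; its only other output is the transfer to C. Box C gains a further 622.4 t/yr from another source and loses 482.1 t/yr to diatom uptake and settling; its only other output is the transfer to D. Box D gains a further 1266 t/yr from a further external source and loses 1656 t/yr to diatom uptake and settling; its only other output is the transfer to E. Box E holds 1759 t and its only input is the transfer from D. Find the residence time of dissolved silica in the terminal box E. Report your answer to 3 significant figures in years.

1.09 yr

Box A: F(A→B) = (885.2 + 1190) − 374.7 = 1700.5 t/yr.
Box B: F(B→C) = (1700.5 + 581.2) − 415.8 = 1865.9 t/yr.
Box C: F(C→D) = (1865.9 + 622.4) − 482.1 = 2006.2 t/yr.
Box D: F(D→E) = (2006.2 + 1266) − 1656 = 1616.2 t/yr.
Box E throughput = its input = 1616.2 t/yr; τ = 1759 / 1616.2 = 1.088 yr.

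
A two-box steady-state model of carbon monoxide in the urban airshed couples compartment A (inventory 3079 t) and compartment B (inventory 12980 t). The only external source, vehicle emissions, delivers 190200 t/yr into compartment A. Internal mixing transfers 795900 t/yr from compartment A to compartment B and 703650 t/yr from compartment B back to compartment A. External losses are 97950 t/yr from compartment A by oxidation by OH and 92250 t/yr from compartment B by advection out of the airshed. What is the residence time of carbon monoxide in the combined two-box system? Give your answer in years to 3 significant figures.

0.0844 yr

Treat the two boxes together as one reservoir: the mixing fluxes between them are internal recycling, so τ = ΣM / Σ(external losses).
M_total = 3079 + 12980 = 16059 t.
ΣF_external_out = 97950 + 92250 = 190200 t/yr.
τ = M_total / ΣF_ext = 16059 / 190200 = 0.08443 yr.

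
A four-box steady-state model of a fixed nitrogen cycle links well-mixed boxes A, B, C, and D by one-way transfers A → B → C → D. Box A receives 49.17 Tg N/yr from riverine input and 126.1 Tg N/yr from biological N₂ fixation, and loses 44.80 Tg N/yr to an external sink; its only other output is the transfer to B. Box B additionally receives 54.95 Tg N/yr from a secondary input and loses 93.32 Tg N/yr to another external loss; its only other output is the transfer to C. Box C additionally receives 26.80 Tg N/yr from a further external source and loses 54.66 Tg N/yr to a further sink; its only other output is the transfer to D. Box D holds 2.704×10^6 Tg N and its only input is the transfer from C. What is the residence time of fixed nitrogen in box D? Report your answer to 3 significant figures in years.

42100 yr

Box A: F(A→B) = (49.17 + 126.1) − 44.80 = 130.47 Tg N/yr.
Box B: F(B→C) = (130.47 + 54.95) − 93.32 = 92.100 Tg N/yr.
Box C: F(C→D) = (92.100 + 26.80) − 54.66 = 64.240 Tg N/yr.
Box D throughput = its input = 64.240 Tg N/yr; τ = 2.704×10^6 / 64.240 = 42090 yr.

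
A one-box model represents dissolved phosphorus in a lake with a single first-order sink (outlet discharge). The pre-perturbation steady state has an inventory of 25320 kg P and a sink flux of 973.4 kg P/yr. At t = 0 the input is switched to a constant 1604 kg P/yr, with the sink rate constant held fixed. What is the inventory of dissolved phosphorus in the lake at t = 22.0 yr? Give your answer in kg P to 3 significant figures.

Residence time τ = M₀/F₀ = 26.01 yr. The eventual steady state is M_∞ = M₀·(F₁/F₀) = 25320 × 1604/973.4 = 41723 kg P.
The anomaly ΔM(t) = M(t) − M_∞ decays as ΔM₀·e^(−t/τ) with ΔM₀ = 25320 − 41723 = −16400 kg P.
At t = 22.0 yr, e^(−t/τ) = e^(−0.8458) = 0.4292, so ΔM = −7041 kg P and M = 41723 − 7041 = 34682 kg P.

34700 kg P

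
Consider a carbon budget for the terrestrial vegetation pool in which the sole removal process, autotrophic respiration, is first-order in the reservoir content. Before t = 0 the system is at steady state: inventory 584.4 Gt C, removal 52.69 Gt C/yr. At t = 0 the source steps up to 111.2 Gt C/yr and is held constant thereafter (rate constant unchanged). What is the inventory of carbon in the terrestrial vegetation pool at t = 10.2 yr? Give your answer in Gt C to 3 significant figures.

975 Gt C

The sink rate constant is k = F₀/M₀ = 52.69/584.4 = 0.09016 yr⁻¹.
Solving dM/dt = F₁ − kM with M(0) = M₀ gives M(t) = F₁/k + (M₀ − F₁/k)·e^(−kt).
F₁/k = 111.2/0.09016 = 1233.4 Gt C; kt = 0.09016 × 10.2 = 0.9196, e^(−kt) = 0.3987.
M(10.2) = 1233.4 + (584.4 − 1233.4) × 0.3987 = 1233.4 − 258.7 = 974.64 Gt C.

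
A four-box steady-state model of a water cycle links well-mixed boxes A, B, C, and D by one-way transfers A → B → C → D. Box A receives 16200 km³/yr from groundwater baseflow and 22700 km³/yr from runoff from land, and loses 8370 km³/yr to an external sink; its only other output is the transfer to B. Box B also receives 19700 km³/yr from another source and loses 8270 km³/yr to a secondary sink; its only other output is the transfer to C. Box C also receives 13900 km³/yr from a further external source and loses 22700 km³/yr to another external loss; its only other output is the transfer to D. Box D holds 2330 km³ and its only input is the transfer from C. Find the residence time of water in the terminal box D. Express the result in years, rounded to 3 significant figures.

Box A: F(A→B) = (16200 + 22700) − 8370 = 30530 km³/yr.
Box B: F(B→C) = (30530 + 19700) − 8270 = 41960 km³/yr.
Box C: F(C→D) = (41960 + 13900) − 22700 = 33160 km³/yr.
Box D throughput = its input = 33160 km³/yr; τ = 2330 / 33160 = 0.07027 yr.

0.0703 yr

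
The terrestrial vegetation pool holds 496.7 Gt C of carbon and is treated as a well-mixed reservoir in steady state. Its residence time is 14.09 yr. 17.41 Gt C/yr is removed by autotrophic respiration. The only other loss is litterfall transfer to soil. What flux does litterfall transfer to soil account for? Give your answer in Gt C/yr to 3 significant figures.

17.8 Gt C/yr

Total removal F = M/τ = 496.7 / 14.09 = 35.25 Gt C/yr.
Litterfall transfer to soil = F − (17.41) = 35.25 − 17.41 = 17.84 Gt C/yr.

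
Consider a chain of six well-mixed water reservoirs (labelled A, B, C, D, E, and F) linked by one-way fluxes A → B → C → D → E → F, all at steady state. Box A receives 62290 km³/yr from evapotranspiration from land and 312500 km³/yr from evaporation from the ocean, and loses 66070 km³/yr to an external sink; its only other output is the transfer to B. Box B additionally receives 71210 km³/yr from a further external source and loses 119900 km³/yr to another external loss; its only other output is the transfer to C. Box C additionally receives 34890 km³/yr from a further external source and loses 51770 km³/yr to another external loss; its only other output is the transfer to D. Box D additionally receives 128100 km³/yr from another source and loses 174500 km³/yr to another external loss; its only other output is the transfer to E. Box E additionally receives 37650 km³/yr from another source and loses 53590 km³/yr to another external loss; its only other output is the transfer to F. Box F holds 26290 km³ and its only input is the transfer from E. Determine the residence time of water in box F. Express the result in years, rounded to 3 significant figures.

0.145 yr

Box A: F(A→B) = (62290 + 312500) − 66070 = 308720 km³/yr.
Box B: F(B→C) = (308720 + 71210) − 119900 = 260030 km³/yr.
Box C: F(C→D) = (260030 + 34890) − 51770 = 243150 km³/yr.
Box D: F(D→E) = (243150 + 128100) − 174500 = 196750 km³/yr.
Box E: F(E→F) = (196750 + 37650) − 53590 = 180810 km³/yr.
Box F throughput = its input = 180810 km³/yr; τ = 26290 / 180810 = 0.1454 yr.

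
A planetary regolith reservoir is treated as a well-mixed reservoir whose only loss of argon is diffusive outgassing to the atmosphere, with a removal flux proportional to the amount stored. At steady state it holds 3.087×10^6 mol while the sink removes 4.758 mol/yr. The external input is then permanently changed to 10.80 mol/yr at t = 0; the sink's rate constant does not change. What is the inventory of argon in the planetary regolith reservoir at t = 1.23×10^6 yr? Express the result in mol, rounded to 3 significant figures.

τ = M₀/F₀ = 3.087×10^6/4.758 = 648800 yr; rate constant k = 1/τ.
New steady state M_∞ = F₁/k = F₁·τ = 10.80 × 648800 = 7.0071×10^6 mol.
M(t) = M_∞ + (M₀ − M_∞)·e^(−t/τ); t/τ = 1.23×10^6/648800 = 1.896, so e^(−t/τ) = 0.1502.
M(t) = 7.0071×10^6 − 3.920×10^6 × 0.1502 = 6.4183×10^6 mol.

6.42×10^6 mol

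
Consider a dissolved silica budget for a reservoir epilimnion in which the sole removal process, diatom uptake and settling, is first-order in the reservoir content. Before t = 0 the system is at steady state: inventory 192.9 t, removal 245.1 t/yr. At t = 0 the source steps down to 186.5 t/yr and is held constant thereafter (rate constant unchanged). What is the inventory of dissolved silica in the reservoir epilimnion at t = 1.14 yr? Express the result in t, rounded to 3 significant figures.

158 t

The sink rate constant is k = F₀/M₀ = 245.1/192.9 = 1.271 yr⁻¹.
Solving dM/dt = F₁ − kM with M(0) = M₀ gives M(t) = F₁/k + (M₀ − F₁/k)·e^(−kt).
F₁/k = 186.5/1.271 = 146.78 t; kt = 1.271 × 1.14 = 1.448, e^(−kt) = 0.2349.
M(1.14) = 146.78 + (192.9 − 146.78) × 0.2349 = 146.78 + 10.83 = 157.61 t.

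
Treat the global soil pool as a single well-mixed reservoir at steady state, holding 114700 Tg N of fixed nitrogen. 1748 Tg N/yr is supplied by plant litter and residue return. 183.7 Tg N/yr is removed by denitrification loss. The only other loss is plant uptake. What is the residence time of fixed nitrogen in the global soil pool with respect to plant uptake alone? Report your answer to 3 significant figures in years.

At steady state ΣF_in = ΣF_out.
ΣF_in = 1748.0 Tg N/yr.
Plant uptake flux = ΣF_in − (183.7) = 1748.0 − 183.7 = 1564 Tg N/yr.
τ = M / F = 114700 / 1564 = 73.32 yr.

73.3 yr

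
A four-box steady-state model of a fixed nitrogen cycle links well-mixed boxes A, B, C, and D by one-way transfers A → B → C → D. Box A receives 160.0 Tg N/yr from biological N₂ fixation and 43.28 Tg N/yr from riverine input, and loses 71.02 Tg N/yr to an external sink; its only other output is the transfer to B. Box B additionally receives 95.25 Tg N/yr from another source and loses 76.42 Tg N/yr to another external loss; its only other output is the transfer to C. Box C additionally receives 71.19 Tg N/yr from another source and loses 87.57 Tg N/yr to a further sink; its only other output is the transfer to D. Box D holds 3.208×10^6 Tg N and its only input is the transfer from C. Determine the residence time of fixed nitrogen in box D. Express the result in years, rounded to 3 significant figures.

Box A: F(A→B) = (160.0 + 43.28) − 71.02 = 132.26 Tg N/yr.
Box B: F(B→C) = (132.26 + 95.25) − 76.42 = 151.09 Tg N/yr.
Box C: F(C→D) = (151.09 + 71.19) − 87.57 = 134.71 Tg N/yr.
Box D throughput = its input = 134.71 Tg N/yr; τ = 3.208×10^6 / 134.71 = 23810 yr.

23800 yr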